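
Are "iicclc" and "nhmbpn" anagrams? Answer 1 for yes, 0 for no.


Strings: "iicclc", "nhmbpn"
Sorted first:  ccciil
Sorted second: bhmnnp
Differ at position 0: 'c' vs 'b' => not anagrams

0


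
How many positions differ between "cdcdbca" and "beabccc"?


Comparing "cdcdbca" and "beabccc" position by position:
  Position 0: 'c' vs 'b' => DIFFER
  Position 1: 'd' vs 'e' => DIFFER
  Position 2: 'c' vs 'a' => DIFFER
  Position 3: 'd' vs 'b' => DIFFER
  Position 4: 'b' vs 'c' => DIFFER
  Position 5: 'c' vs 'c' => same
  Position 6: 'a' vs 'c' => DIFFER
Positions that differ: 6

6


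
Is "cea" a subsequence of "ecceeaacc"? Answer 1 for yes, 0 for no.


Check if "cea" is a subsequence of "ecceeaacc"
Greedy scan:
  Position 0 ('e'): no match needed
  Position 1 ('c'): matches sub[0] = 'c'
  Position 2 ('c'): no match needed
  Position 3 ('e'): matches sub[1] = 'e'
  Position 4 ('e'): no match needed
  Position 5 ('a'): matches sub[2] = 'a'
  Position 6 ('a'): no match needed
  Position 7 ('c'): no match needed
  Position 8 ('c'): no match needed
All 3 characters matched => is a subsequence

1


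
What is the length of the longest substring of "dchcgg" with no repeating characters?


Input: "dchcgg"
Sliding window (track last position of each char):
  Position 0 ('d'): window [0,0] length 1 -- new best
  Position 1 ('c'): window [0,1] length 2 -- new best
  Position 2 ('h'): window [0,2] length 3 -- new best
  Position 3 ('c'): repeat (last at 1), move window start to 2
  Position 3 ('c'): window [2,3] length 2
  Position 4 ('g'): window [2,4] length 3
  Position 5 ('g'): repeat (last at 4), move window start to 5
  Position 5 ('g'): window [5,5] length 1
Longest substring with no repeats: "dch" with length 3

3


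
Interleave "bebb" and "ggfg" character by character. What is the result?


Interleaving "bebb" and "ggfg":
  Position 0: 'b' from first, 'g' from second => "bg"
  Position 1: 'e' from first, 'g' from second => "eg"
  Position 2: 'b' from first, 'f' from second => "bf"
  Position 3: 'b' from first, 'g' from second => "bg"
Result: bgegbfbg

bgegbfbg


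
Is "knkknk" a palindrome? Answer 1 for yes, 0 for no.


Input: knkknk
Reversed: knkknk
  Compare pos 0 ('k') with pos 5 ('k'): match
  Compare pos 1 ('n') with pos 4 ('n'): match
  Compare pos 2 ('k') with pos 3 ('k'): match
Result: palindrome

1


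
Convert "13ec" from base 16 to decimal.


Input: "13ec" in base 16
Positional expansion:
  Digit '1' (value 1) x 16^3 = 4096
  Digit '3' (value 3) x 16^2 = 768
  Digit 'e' (value 14) x 16^1 = 224
  Digit 'c' (value 12) x 16^0 = 12
Sum = 5100

5100


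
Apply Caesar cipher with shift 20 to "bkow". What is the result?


Caesar cipher: shift "bkow" by 20
  'b' (pos 1) + 20 = pos 21 = 'v'
  'k' (pos 10) + 20 = pos 4 = 'e'
  'o' (pos 14) + 20 = pos 8 = 'i'
  'w' (pos 22) + 20 = pos 16 = 'q'
Result: veiq

veiq


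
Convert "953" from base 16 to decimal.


Input: "953" in base 16
Positional expansion:
  Digit '9' (value 9) x 16^2 = 2304
  Digit '5' (value 5) x 16^1 = 80
  Digit '3' (value 3) x 16^0 = 3
Sum = 2387

2387


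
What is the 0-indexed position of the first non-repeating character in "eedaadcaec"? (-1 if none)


Input: eedaadcaec
Character frequencies:
  'a': 3
  'c': 2
  'd': 2
  'e': 3
Scanning left to right for freq == 1:
  Position 0 ('e'): freq=3, skip
  Position 1 ('e'): freq=3, skip
  Position 2 ('d'): freq=2, skip
  Position 3 ('a'): freq=3, skip
  Position 4 ('a'): freq=3, skip
  Position 5 ('d'): freq=2, skip
  Position 6 ('c'): freq=2, skip
  Position 7 ('a'): freq=3, skip
  Position 8 ('e'): freq=3, skip
  Position 9 ('c'): freq=2, skip
  No unique character found => answer = -1

-1


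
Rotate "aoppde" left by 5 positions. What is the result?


Input: "aoppde", rotate left by 5
First 5 characters: "aoppd"
Remaining characters: "e"
Concatenate remaining + first: "e" + "aoppd" = "eaoppd"

eaoppd


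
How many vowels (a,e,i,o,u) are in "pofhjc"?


Input: pofhjc
Checking each character:
  'p' at position 0: consonant
  'o' at position 1: vowel (running total: 1)
  'f' at position 2: consonant
  'h' at position 3: consonant
  'j' at position 4: consonant
  'c' at position 5: consonant
Total vowels: 1

1


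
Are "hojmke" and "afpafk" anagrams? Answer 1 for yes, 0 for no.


Strings: "hojmke", "afpafk"
Sorted first:  ehjkmo
Sorted second: aaffkp
Differ at position 0: 'e' vs 'a' => not anagrams

0


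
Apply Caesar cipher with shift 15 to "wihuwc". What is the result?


Caesar cipher: shift "wihuwc" by 15
  'w' (pos 22) + 15 = pos 11 = 'l'
  'i' (pos 8) + 15 = pos 23 = 'x'
  'h' (pos 7) + 15 = pos 22 = 'w'
  'u' (pos 20) + 15 = pos 9 = 'j'
  'w' (pos 22) + 15 = pos 11 = 'l'
  'c' (pos 2) + 15 = pos 17 = 'r'
Result: lxwjlr

lxwjlr


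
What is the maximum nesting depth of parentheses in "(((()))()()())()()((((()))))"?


Input: "(((()))()()())()()((((()))))"
Tracking depth:
  Position 0 '(': depth becomes 1
  Position 1 '(': depth becomes 2
  Position 2 '(': depth becomes 3
  Position 3 '(': depth becomes 4
  Position 4 ')': depth becomes 3
  Position 5 ')': depth becomes 2
  Position 6 ')': depth becomes 1
  Position 7 '(': depth becomes 2
  Position 8 ')': depth becomes 1
  Position 9 '(': depth becomes 2
  Position 10 ')': depth becomes 1
  Position 11 '(': depth becomes 2
  Position 12 ')': depth becomes 1
  Position 13 ')': depth becomes 0
  Position 14 '(': depth becomes 1
  Position 15 ')': depth becomes 0
  Position 16 '(': depth becomes 1
  Position 17 ')': depth becomes 0
  Position 18 '(': depth becomes 1
  Position 19 '(': depth becomes 2
  Position 20 '(': depth becomes 3
  Position 21 '(': depth becomes 4
  Position 22 '(': depth becomes 5
  Position 23 ')': depth becomes 4
  Position 24 ')': depth becomes 3
  Position 25 ')': depth becomes 2
  Position 26 ')': depth becomes 1
  Position 27 ')': depth becomes 0
Maximum depth reached: 5

5


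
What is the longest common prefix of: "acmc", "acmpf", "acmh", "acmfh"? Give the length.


Words: acmc, acmpf, acmh, acmfh
  Position 0: all 'a' => match
  Position 1: all 'c' => match
  Position 2: all 'm' => match
  Position 3: ('c', 'p', 'h', 'f') => mismatch, stop
LCP = "acm" (length 3)

3


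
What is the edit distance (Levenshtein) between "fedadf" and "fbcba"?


Computing edit distance: "fedadf" -> "fbcba"
DP table:
           f    b    c    b    a
      0    1    2    3    4    5
  f   1    0    1    2    3    4
  e   2    1    1    2    3    4
  d   3    2    2    2    3    4
  a   4    3    3    3    3    3
  d   5    4    4    4    4    4
  f   6    5    5    5    5    5
Edit distance = dp[6][5] = 5

5


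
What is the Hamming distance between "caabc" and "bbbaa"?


Comparing "caabc" and "bbbaa" position by position:
  Position 0: 'c' vs 'b' => differ
  Position 1: 'a' vs 'b' => differ
  Position 2: 'a' vs 'b' => differ
  Position 3: 'b' vs 'a' => differ
  Position 4: 'c' vs 'a' => differ
Total differences (Hamming distance): 5

5


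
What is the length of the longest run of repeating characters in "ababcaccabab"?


Input: "ababcaccabab"
Scanning for longest run:
  Position 1 ('b'): new char, reset run to 1
  Position 2 ('a'): new char, reset run to 1
  Position 3 ('b'): new char, reset run to 1
  Position 4 ('c'): new char, reset run to 1
  Position 5 ('a'): new char, reset run to 1
  Position 6 ('c'): new char, reset run to 1
  Position 7 ('c'): continues run of 'c', length=2
  Position 8 ('a'): new char, reset run to 1
  Position 9 ('b'): new char, reset run to 1
  Position 10 ('a'): new char, reset run to 1
  Position 11 ('b'): new char, reset run to 1
Longest run: 'c' with length 2

2


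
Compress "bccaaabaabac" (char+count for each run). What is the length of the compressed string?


Input: bccaaabaabac
Runs:
  'b' x 1 => "b1"
  'c' x 2 => "c2"
  'a' x 3 => "a3"
  'b' x 1 => "b1"
  'a' x 2 => "a2"
  'b' x 1 => "b1"
  'a' x 1 => "a1"
  'c' x 1 => "c1"
Compressed: "b1c2a3b1a2b1a1c1"
Compressed length: 16

16


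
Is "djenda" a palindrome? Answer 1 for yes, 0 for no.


Input: djenda
Reversed: adnejd
  Compare pos 0 ('d') with pos 5 ('a'): MISMATCH
  Compare pos 1 ('j') with pos 4 ('d'): MISMATCH
  Compare pos 2 ('e') with pos 3 ('n'): MISMATCH
Result: not a palindrome

0


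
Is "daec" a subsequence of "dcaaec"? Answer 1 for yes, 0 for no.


Check if "daec" is a subsequence of "dcaaec"
Greedy scan:
  Position 0 ('d'): matches sub[0] = 'd'
  Position 1 ('c'): no match needed
  Position 2 ('a'): matches sub[1] = 'a'
  Position 3 ('a'): no match needed
  Position 4 ('e'): matches sub[2] = 'e'
  Position 5 ('c'): matches sub[3] = 'c'
All 4 characters matched => is a subsequence

1


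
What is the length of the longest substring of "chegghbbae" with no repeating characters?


Input: "chegghbbae"
Sliding window (track last position of each char):
  Position 0 ('c'): window [0,0] length 1 -- new best
  Position 1 ('h'): window [0,1] length 2 -- new best
  Position 2 ('e'): window [0,2] length 3 -- new best
  Position 3 ('g'): window [0,3] length 4 -- new best
  Position 4 ('g'): repeat (last at 3), move window start to 4
  Position 4 ('g'): window [4,4] length 1
  Position 5 ('h'): window [4,5] length 2
  Position 6 ('b'): window [4,6] length 3
  Position 7 ('b'): repeat (last at 6), move window start to 7
  Position 7 ('b'): window [7,7] length 1
  Position 8 ('a'): window [7,8] length 2
  Position 9 ('e'): window [7,9] length 3
Longest substring with no repeats: "cheg" with length 4

4


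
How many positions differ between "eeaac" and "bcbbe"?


Comparing "eeaac" and "bcbbe" position by position:
  Position 0: 'e' vs 'b' => DIFFER
  Position 1: 'e' vs 'c' => DIFFER
  Position 2: 'a' vs 'b' => DIFFER
  Position 3: 'a' vs 'b' => DIFFER
  Position 4: 'c' vs 'e' => DIFFER
Positions that differ: 5

5


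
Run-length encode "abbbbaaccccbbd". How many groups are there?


Input: abbbbaaccccbbd
Scanning for consecutive runs:
  Group 1: 'a' x 1 (positions 0-0)
  Group 2: 'b' x 4 (positions 1-4)
  Group 3: 'a' x 2 (positions 5-6)
  Group 4: 'c' x 4 (positions 7-10)
  Group 5: 'b' x 2 (positions 11-12)
  Group 6: 'd' x 1 (positions 13-13)
Total groups: 6

6


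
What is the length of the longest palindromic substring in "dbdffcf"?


Input: "dbdffcf"
Checking substrings for palindromes:
  [0:3] "dbd" (len 3) => palindrome
  [4:7] "fcf" (len 3) => palindrome
  [3:5] "ff" (len 2) => palindrome
Longest palindromic substring: "dbd" with length 3

3


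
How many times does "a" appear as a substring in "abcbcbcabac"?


Searching for "a" in "abcbcbcabac"
Scanning each position:
  Position 0: "a" => MATCH
  Position 1: "b" => no
  Position 2: "c" => no
  Position 3: "b" => no
  Position 4: "c" => no
  Position 5: "b" => no
  Position 6: "c" => no
  Position 7: "a" => MATCH
  Position 8: "b" => no
  Position 9: "a" => MATCH
  Position 10: "c" => no
Total occurrences: 3

3


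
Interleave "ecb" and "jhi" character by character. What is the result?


Interleaving "ecb" and "jhi":
  Position 0: 'e' from first, 'j' from second => "ej"
  Position 1: 'c' from first, 'h' from second => "ch"
  Position 2: 'b' from first, 'i' from second => "bi"
Result: ejchbi

ejchbi


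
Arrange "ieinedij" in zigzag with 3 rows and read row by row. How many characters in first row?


Zigzag "ieinedij" into 3 rows:
Placing characters:
  'i' => row 0
  'e' => row 1
  'i' => row 2
  'n' => row 1
  'e' => row 0
  'd' => row 1
  'i' => row 2
  'j' => row 1
Rows:
  Row 0: "ie"
  Row 1: "endj"
  Row 2: "ii"
First row length: 2

2


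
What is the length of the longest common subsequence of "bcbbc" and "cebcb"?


LCS of "bcbbc" and "cebcb"
DP table:
           c    e    b    c    b
      0    0    0    0    0    0
  b   0    0    0    1    1    1
  c   0    1    1    1    2    2
  b   0    1    1    2    2    3
  b   0    1    1    2    2    3
  c   0    1    1    2    3    3
LCS length = dp[5][5] = 3

3


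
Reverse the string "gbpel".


Input: gbpel
Reading characters right to left:
  Position 4: 'l'
  Position 3: 'e'
  Position 2: 'p'
  Position 1: 'b'
  Position 0: 'g'
Reversed: lepbg

lepbg


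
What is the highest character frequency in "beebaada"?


Input: beebaada
Character counts:
  'a': 3
  'b': 2
  'd': 1
  'e': 2
Maximum frequency: 3

3


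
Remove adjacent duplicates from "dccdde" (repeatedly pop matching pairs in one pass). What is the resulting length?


Input: dccdde
Stack-based adjacent duplicate removal:
  Read 'd': push. Stack: d
  Read 'c': push. Stack: dc
  Read 'c': matches stack top 'c' => pop. Stack: d
  Read 'd': matches stack top 'd' => pop. Stack: (empty)
  Read 'd': push. Stack: d
  Read 'e': push. Stack: de
Final stack: "de" (length 2)

2


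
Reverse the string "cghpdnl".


Input: cghpdnl
Reading characters right to left:
  Position 6: 'l'
  Position 5: 'n'
  Position 4: 'd'
  Position 3: 'p'
  Position 2: 'h'
  Position 1: 'g'
  Position 0: 'c'
Reversed: lndphgc

lndphgc


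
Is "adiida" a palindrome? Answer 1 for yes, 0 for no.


Input: adiida
Reversed: adiida
  Compare pos 0 ('a') with pos 5 ('a'): match
  Compare pos 1 ('d') with pos 4 ('d'): match
  Compare pos 2 ('i') with pos 3 ('i'): match
Result: palindrome

1


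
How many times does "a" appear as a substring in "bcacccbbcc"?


Searching for "a" in "bcacccbbcc"
Scanning each position:
  Position 0: "b" => no
  Position 1: "c" => no
  Position 2: "a" => MATCH
  Position 3: "c" => no
  Position 4: "c" => no
  Position 5: "c" => no
  Position 6: "b" => no
  Position 7: "b" => no
  Position 8: "c" => no
  Position 9: "c" => no
Total occurrences: 1

1


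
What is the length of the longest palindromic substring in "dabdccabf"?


Input: "dabdccabf"
Checking substrings for palindromes:
  [4:6] "cc" (len 2) => palindrome
Longest palindromic substring: "cc" with length 2

2


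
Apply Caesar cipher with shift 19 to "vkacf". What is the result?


Caesar cipher: shift "vkacf" by 19
  'v' (pos 21) + 19 = pos 14 = 'o'
  'k' (pos 10) + 19 = pos 3 = 'd'
  'a' (pos 0) + 19 = pos 19 = 't'
  'c' (pos 2) + 19 = pos 21 = 'v'
  'f' (pos 5) + 19 = pos 24 = 'y'
Result: odtvy

odtvy


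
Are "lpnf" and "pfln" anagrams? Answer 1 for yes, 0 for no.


Strings: "lpnf", "pfln"
Sorted first:  flnp
Sorted second: flnp
Sorted forms match => anagrams

1


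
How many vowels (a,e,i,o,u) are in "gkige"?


Input: gkige
Checking each character:
  'g' at position 0: consonant
  'k' at position 1: consonant
  'i' at position 2: vowel (running total: 1)
  'g' at position 3: consonant
  'e' at position 4: vowel (running total: 2)
Total vowels: 2

2


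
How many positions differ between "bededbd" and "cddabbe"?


Comparing "bededbd" and "cddabbe" position by position:
  Position 0: 'b' vs 'c' => DIFFER
  Position 1: 'e' vs 'd' => DIFFER
  Position 2: 'd' vs 'd' => same
  Position 3: 'e' vs 'a' => DIFFER
  Position 4: 'd' vs 'b' => DIFFER
  Position 5: 'b' vs 'b' => same
  Position 6: 'd' vs 'e' => DIFFER
Positions that differ: 5

5


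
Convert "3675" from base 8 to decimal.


Input: "3675" in base 8
Positional expansion:
  Digit '3' (value 3) x 8^3 = 1536
  Digit '6' (value 6) x 8^2 = 384
  Digit '7' (value 7) x 8^1 = 56
  Digit '5' (value 5) x 8^0 = 5
Sum = 1981

1981


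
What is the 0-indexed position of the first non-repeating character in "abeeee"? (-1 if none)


Input: abeeee
Character frequencies:
  'a': 1
  'b': 1
  'e': 4
Scanning left to right for freq == 1:
  Position 0 ('a'): unique! => answer = 0

0


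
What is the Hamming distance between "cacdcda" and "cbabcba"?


Comparing "cacdcda" and "cbabcba" position by position:
  Position 0: 'c' vs 'c' => same
  Position 1: 'a' vs 'b' => differ
  Position 2: 'c' vs 'a' => differ
  Position 3: 'd' vs 'b' => differ
  Position 4: 'c' vs 'c' => same
  Position 5: 'd' vs 'b' => differ
  Position 6: 'a' vs 'a' => same
Total differences (Hamming distance): 4

4


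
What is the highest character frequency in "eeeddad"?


Input: eeeddad
Character counts:
  'a': 1
  'd': 3
  'e': 3
Maximum frequency: 3

3


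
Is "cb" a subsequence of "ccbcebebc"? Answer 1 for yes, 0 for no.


Check if "cb" is a subsequence of "ccbcebebc"
Greedy scan:
  Position 0 ('c'): matches sub[0] = 'c'
  Position 1 ('c'): no match needed
  Position 2 ('b'): matches sub[1] = 'b'
  Position 3 ('c'): no match needed
  Position 4 ('e'): no match needed
  Position 5 ('b'): no match needed
  Position 6 ('e'): no match needed
  Position 7 ('b'): no match needed
  Position 8 ('c'): no match needed
All 2 characters matched => is a subsequence

1


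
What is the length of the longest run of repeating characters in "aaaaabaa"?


Input: "aaaaabaa"
Scanning for longest run:
  Position 1 ('a'): continues run of 'a', length=2
  Position 2 ('a'): continues run of 'a', length=3
  Position 3 ('a'): continues run of 'a', length=4
  Position 4 ('a'): continues run of 'a', length=5
  Position 5 ('b'): new char, reset run to 1
  Position 6 ('a'): new char, reset run to 1
  Position 7 ('a'): continues run of 'a', length=2
Longest run: 'a' with length 5

5


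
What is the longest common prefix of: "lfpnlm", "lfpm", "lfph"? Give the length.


Words: lfpnlm, lfpm, lfph
  Position 0: all 'l' => match
  Position 1: all 'f' => match
  Position 2: all 'p' => match
  Position 3: ('n', 'm', 'h') => mismatch, stop
LCP = "lfp" (length 3)

3


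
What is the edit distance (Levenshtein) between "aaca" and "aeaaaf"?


Computing edit distance: "aaca" -> "aeaaaf"
DP table:
           a    e    a    a    a    f
      0    1    2    3    4    5    6
  a   1    0    1    2    3    4    5
  a   2    1    1    1    2    3    4
  c   3    2    2    2    2    3    4
  a   4    3    3    2    2    2    3
Edit distance = dp[4][6] = 3

3


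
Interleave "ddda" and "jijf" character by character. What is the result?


Interleaving "ddda" and "jijf":
  Position 0: 'd' from first, 'j' from second => "dj"
  Position 1: 'd' from first, 'i' from second => "di"
  Position 2: 'd' from first, 'j' from second => "dj"
  Position 3: 'a' from first, 'f' from second => "af"
Result: djdidjaf

djdidjaf


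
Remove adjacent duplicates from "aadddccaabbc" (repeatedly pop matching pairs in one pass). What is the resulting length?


Input: aadddccaabbc
Stack-based adjacent duplicate removal:
  Read 'a': push. Stack: a
  Read 'a': matches stack top 'a' => pop. Stack: (empty)
  Read 'd': push. Stack: d
  Read 'd': matches stack top 'd' => pop. Stack: (empty)
  Read 'd': push. Stack: d
  Read 'c': push. Stack: dc
  Read 'c': matches stack top 'c' => pop. Stack: d
  Read 'a': push. Stack: da
  Read 'a': matches stack top 'a' => pop. Stack: d
  Read 'b': push. Stack: db
  Read 'b': matches stack top 'b' => pop. Stack: d
  Read 'c': push. Stack: dc
Final stack: "dc" (length 2)

2


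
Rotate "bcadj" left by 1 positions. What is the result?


Input: "bcadj", rotate left by 1
First 1 characters: "b"
Remaining characters: "cadj"
Concatenate remaining + first: "cadj" + "b" = "cadjb"

cadjb


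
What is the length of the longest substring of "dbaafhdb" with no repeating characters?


Input: "dbaafhdb"
Sliding window (track last position of each char):
  Position 0 ('d'): window [0,0] length 1 -- new best
  Position 1 ('b'): window [0,1] length 2 -- new best
  Position 2 ('a'): window [0,2] length 3 -- new best
  Position 3 ('a'): repeat (last at 2), move window start to 3
  Position 3 ('a'): window [3,3] length 1
  Position 4 ('f'): window [3,4] length 2
  Position 5 ('h'): window [3,5] length 3
  Position 6 ('d'): window [3,6] length 4 -- new best
  Position 7 ('b'): window [3,7] length 5 -- new best
Longest substring with no repeats: "afhdb" with length 5

5


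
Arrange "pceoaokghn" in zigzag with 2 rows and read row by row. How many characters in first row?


Zigzag "pceoaokghn" into 2 rows:
Placing characters:
  'p' => row 0
  'c' => row 1
  'e' => row 0
  'o' => row 1
  'a' => row 0
  'o' => row 1
  'k' => row 0
  'g' => row 1
  'h' => row 0
  'n' => row 1
Rows:
  Row 0: "peakh"
  Row 1: "coogn"
First row length: 5

5


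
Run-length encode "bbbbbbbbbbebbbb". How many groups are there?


Input: bbbbbbbbbbebbbb
Scanning for consecutive runs:
  Group 1: 'b' x 10 (positions 0-9)
  Group 2: 'e' x 1 (positions 10-10)
  Group 3: 'b' x 4 (positions 11-14)
Total groups: 3

3


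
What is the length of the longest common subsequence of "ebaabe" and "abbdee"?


LCS of "ebaabe" and "abbdee"
DP table:
           a    b    b    d    e    e
      0    0    0    0    0    0    0
  e   0    0    0    0    0    1    1
  b   0    0    1    1    1    1    1
  a   0    1    1    1    1    1    1
  a   0    1    1    1    1    1    1
  b   0    1    2    2    2    2    2
  e   0    1    2    2    2    3    3
LCS length = dp[6][6] = 3

3


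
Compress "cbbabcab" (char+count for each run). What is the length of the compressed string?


Input: cbbabcab
Runs:
  'c' x 1 => "c1"
  'b' x 2 => "b2"
  'a' x 1 => "a1"
  'b' x 1 => "b1"
  'c' x 1 => "c1"
  'a' x 1 => "a1"
  'b' x 1 => "b1"
Compressed: "c1b2a1b1c1a1b1"
Compressed length: 14

14


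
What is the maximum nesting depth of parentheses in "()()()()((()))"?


Input: "()()()()((()))"
Tracking depth:
  Position 0 '(': depth becomes 1
  Position 1 ')': depth becomes 0
  Position 2 '(': depth becomes 1
  Position 3 ')': depth becomes 0
  Position 4 '(': depth becomes 1
  Position 5 ')': depth becomes 0
  Position 6 '(': depth becomes 1
  Position 7 ')': depth becomes 0
  Position 8 '(': depth becomes 1
  Position 9 '(': depth becomes 2
  Position 10 '(': depth becomes 3
  Position 11 ')': depth becomes 2
  Position 12 ')': depth becomes 1
  Position 13 ')': depth becomes 0
Maximum depth reached: 3

3


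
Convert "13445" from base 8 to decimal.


Input: "13445" in base 8
Positional expansion:
  Digit '1' (value 1) x 8^4 = 4096
  Digit '3' (value 3) x 8^3 = 1536
  Digit '4' (value 4) x 8^2 = 256
  Digit '4' (value 4) x 8^1 = 32
  Digit '5' (value 5) x 8^0 = 5
Sum = 5925

5925


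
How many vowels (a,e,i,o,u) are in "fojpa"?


Input: fojpa
Checking each character:
  'f' at position 0: consonant
  'o' at position 1: vowel (running total: 1)
  'j' at position 2: consonant
  'p' at position 3: consonant
  'a' at position 4: vowel (running total: 2)
Total vowels: 2

2


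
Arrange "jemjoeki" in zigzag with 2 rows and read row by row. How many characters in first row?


Zigzag "jemjoeki" into 2 rows:
Placing characters:
  'j' => row 0
  'e' => row 1
  'm' => row 0
  'j' => row 1
  'o' => row 0
  'e' => row 1
  'k' => row 0
  'i' => row 1
Rows:
  Row 0: "jmok"
  Row 1: "ejei"
First row length: 4

4


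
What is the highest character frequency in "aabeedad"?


Input: aabeedad
Character counts:
  'a': 3
  'b': 1
  'd': 2
  'e': 2
Maximum frequency: 3

3


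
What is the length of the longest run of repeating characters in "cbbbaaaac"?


Input: "cbbbaaaac"
Scanning for longest run:
  Position 1 ('b'): new char, reset run to 1
  Position 2 ('b'): continues run of 'b', length=2
  Position 3 ('b'): continues run of 'b', length=3
  Position 4 ('a'): new char, reset run to 1
  Position 5 ('a'): continues run of 'a', length=2
  Position 6 ('a'): continues run of 'a', length=3
  Position 7 ('a'): continues run of 'a', length=4
  Position 8 ('c'): new char, reset run to 1
Longest run: 'a' with length 4

4


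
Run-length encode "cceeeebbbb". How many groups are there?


Input: cceeeebbbb
Scanning for consecutive runs:
  Group 1: 'c' x 2 (positions 0-1)
  Group 2: 'e' x 4 (positions 2-5)
  Group 3: 'b' x 4 (positions 6-9)
Total groups: 3

3


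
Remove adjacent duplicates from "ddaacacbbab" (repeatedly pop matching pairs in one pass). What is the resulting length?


Input: ddaacacbbab
Stack-based adjacent duplicate removal:
  Read 'd': push. Stack: d
  Read 'd': matches stack top 'd' => pop. Stack: (empty)
  Read 'a': push. Stack: a
  Read 'a': matches stack top 'a' => pop. Stack: (empty)
  Read 'c': push. Stack: c
  Read 'a': push. Stack: ca
  Read 'c': push. Stack: cac
  Read 'b': push. Stack: cacb
  Read 'b': matches stack top 'b' => pop. Stack: cac
  Read 'a': push. Stack: caca
  Read 'b': push. Stack: cacab
Final stack: "cacab" (length 5)

5


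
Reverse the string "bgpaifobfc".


Input: bgpaifobfc
Reading characters right to left:
  Position 9: 'c'
  Position 8: 'f'
  Position 7: 'b'
  Position 6: 'o'
  Position 5: 'f'
  Position 4: 'i'
  Position 3: 'a'
  Position 2: 'p'
  Position 1: 'g'
  Position 0: 'b'
Reversed: cfbofiapgb

cfbofiapgb


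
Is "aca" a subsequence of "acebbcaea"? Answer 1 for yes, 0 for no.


Check if "aca" is a subsequence of "acebbcaea"
Greedy scan:
  Position 0 ('a'): matches sub[0] = 'a'
  Position 1 ('c'): matches sub[1] = 'c'
  Position 2 ('e'): no match needed
  Position 3 ('b'): no match needed
  Position 4 ('b'): no match needed
  Position 5 ('c'): no match needed
  Position 6 ('a'): matches sub[2] = 'a'
  Position 7 ('e'): no match needed
  Position 8 ('a'): no match needed
All 3 characters matched => is a subsequence

1


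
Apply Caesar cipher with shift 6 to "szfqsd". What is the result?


Caesar cipher: shift "szfqsd" by 6
  's' (pos 18) + 6 = pos 24 = 'y'
  'z' (pos 25) + 6 = pos 5 = 'f'
  'f' (pos 5) + 6 = pos 11 = 'l'
  'q' (pos 16) + 6 = pos 22 = 'w'
  's' (pos 18) + 6 = pos 24 = 'y'
  'd' (pos 3) + 6 = pos 9 = 'j'
Result: yflwyj

yflwyj


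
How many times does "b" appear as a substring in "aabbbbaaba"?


Searching for "b" in "aabbbbaaba"
Scanning each position:
  Position 0: "a" => no
  Position 1: "a" => no
  Position 2: "b" => MATCH
  Position 3: "b" => MATCH
  Position 4: "b" => MATCH
  Position 5: "b" => MATCH
  Position 6: "a" => no
  Position 7: "a" => no
  Position 8: "b" => MATCH
  Position 9: "a" => no
Total occurrences: 5

5


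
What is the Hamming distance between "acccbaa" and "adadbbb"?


Comparing "acccbaa" and "adadbbb" position by position:
  Position 0: 'a' vs 'a' => same
  Position 1: 'c' vs 'd' => differ
  Position 2: 'c' vs 'a' => differ
  Position 3: 'c' vs 'd' => differ
  Position 4: 'b' vs 'b' => same
  Position 5: 'a' vs 'b' => differ
  Position 6: 'a' vs 'b' => differ
Total differences (Hamming distance): 5

5


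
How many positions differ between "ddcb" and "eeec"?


Comparing "ddcb" and "eeec" position by position:
  Position 0: 'd' vs 'e' => DIFFER
  Position 1: 'd' vs 'e' => DIFFER
  Position 2: 'c' vs 'e' => DIFFER
  Position 3: 'b' vs 'c' => DIFFER
Positions that differ: 4

4


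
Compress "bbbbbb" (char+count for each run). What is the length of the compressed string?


Input: bbbbbb
Runs:
  'b' x 6 => "b6"
Compressed: "b6"
Compressed length: 2

2


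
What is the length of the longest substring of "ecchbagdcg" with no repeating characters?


Input: "ecchbagdcg"
Sliding window (track last position of each char):
  Position 0 ('e'): window [0,0] length 1 -- new best
  Position 1 ('c'): window [0,1] length 2 -- new best
  Position 2 ('c'): repeat (last at 1), move window start to 2
  Position 2 ('c'): window [2,2] length 1
  Position 3 ('h'): window [2,3] length 2
  Position 4 ('b'): window [2,4] length 3 -- new best
  Position 5 ('a'): window [2,5] length 4 -- new best
  Position 6 ('g'): window [2,6] length 5 -- new best
  Position 7 ('d'): window [2,7] length 6 -- new best
  Position 8 ('c'): repeat (last at 2), move window start to 3
  Position 8 ('c'): window [3,8] length 6
  Position 9 ('g'): repeat (last at 6), move window start to 7
  Position 9 ('g'): window [7,9] length 3
Longest substring with no repeats: "chbagd" with length 6

6


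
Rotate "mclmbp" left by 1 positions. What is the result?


Input: "mclmbp", rotate left by 1
First 1 characters: "m"
Remaining characters: "clmbp"
Concatenate remaining + first: "clmbp" + "m" = "clmbpm"

clmbpm


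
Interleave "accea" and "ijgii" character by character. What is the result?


Interleaving "accea" and "ijgii":
  Position 0: 'a' from first, 'i' from second => "ai"
  Position 1: 'c' from first, 'j' from second => "cj"
  Position 2: 'c' from first, 'g' from second => "cg"
  Position 3: 'e' from first, 'i' from second => "ei"
  Position 4: 'a' from first, 'i' from second => "ai"
Result: aicjcgeiai

aicjcgeiai


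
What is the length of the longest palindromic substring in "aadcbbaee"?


Input: "aadcbbaee"
Checking substrings for palindromes:
  [0:2] "aa" (len 2) => palindrome
  [4:6] "bb" (len 2) => palindrome
  [7:9] "ee" (len 2) => palindrome
Longest palindromic substring: "aa" with length 2

2


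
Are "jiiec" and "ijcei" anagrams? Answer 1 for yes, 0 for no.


Strings: "jiiec", "ijcei"
Sorted first:  ceiij
Sorted second: ceiij
Sorted forms match => anagrams

1


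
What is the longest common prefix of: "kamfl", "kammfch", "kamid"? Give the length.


Words: kamfl, kammfch, kamid
  Position 0: all 'k' => match
  Position 1: all 'a' => match
  Position 2: all 'm' => match
  Position 3: ('f', 'm', 'i') => mismatch, stop
LCP = "kam" (length 3)

3


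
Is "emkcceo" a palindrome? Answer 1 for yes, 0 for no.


Input: emkcceo
Reversed: oecckme
  Compare pos 0 ('e') with pos 6 ('o'): MISMATCH
  Compare pos 1 ('m') with pos 5 ('e'): MISMATCH
  Compare pos 2 ('k') with pos 4 ('c'): MISMATCH
Result: not a palindrome

0


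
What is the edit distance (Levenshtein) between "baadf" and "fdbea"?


Computing edit distance: "baadf" -> "fdbea"
DP table:
           f    d    b    e    a
      0    1    2    3    4    5
  b   1    1    2    2    3    4
  a   2    2    2    3    3    3
  a   3    3    3    3    4    3
  d   4    4    3    4    4    4
  f   5    4    4    4    5    5
Edit distance = dp[5][5] = 5

5


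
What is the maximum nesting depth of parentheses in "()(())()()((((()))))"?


Input: "()(())()()((((()))))"
Tracking depth:
  Position 0 '(': depth becomes 1
  Position 1 ')': depth becomes 0
  Position 2 '(': depth becomes 1
  Position 3 '(': depth becomes 2
  Position 4 ')': depth becomes 1
  Position 5 ')': depth becomes 0
  Position 6 '(': depth becomes 1
  Position 7 ')': depth becomes 0
  Position 8 '(': depth becomes 1
  Position 9 ')': depth becomes 0
  Position 10 '(': depth becomes 1
  Position 11 '(': depth becomes 2
  Position 12 '(': depth becomes 3
  Position 13 '(': depth becomes 4
  Position 14 '(': depth becomes 5
  Position 15 ')': depth becomes 4
  Position 16 ')': depth becomes 3
  Position 17 ')': depth becomes 2
  Position 18 ')': depth becomes 1
  Position 19 ')': depth becomes 0
Maximum depth reached: 5

5


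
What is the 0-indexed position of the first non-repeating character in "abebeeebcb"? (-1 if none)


Input: abebeeebcb
Character frequencies:
  'a': 1
  'b': 4
  'c': 1
  'e': 4
Scanning left to right for freq == 1:
  Position 0 ('a'): unique! => answer = 0

0


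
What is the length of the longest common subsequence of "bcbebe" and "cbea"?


LCS of "bcbebe" and "cbea"
DP table:
           c    b    e    a
      0    0    0    0    0
  b   0    0    1    1    1
  c   0    1    1    1    1
  b   0    1    2    2    2
  e   0    1    2    3    3
  b   0    1    2    3    3
  e   0    1    2    3    3
LCS length = dp[6][4] = 3

3


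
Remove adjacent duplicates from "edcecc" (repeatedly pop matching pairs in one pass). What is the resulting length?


Input: edcecc
Stack-based adjacent duplicate removal:
  Read 'e': push. Stack: e
  Read 'd': push. Stack: ed
  Read 'c': push. Stack: edc
  Read 'e': push. Stack: edce
  Read 'c': push. Stack: edcec
  Read 'c': matches stack top 'c' => pop. Stack: edce
Final stack: "edce" (length 4)

4


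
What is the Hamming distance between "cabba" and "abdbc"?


Comparing "cabba" and "abdbc" position by position:
  Position 0: 'c' vs 'a' => differ
  Position 1: 'a' vs 'b' => differ
  Position 2: 'b' vs 'd' => differ
  Position 3: 'b' vs 'b' => same
  Position 4: 'a' vs 'c' => differ
Total differences (Hamming distance): 4

4


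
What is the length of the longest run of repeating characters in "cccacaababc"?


Input: "cccacaababc"
Scanning for longest run:
  Position 1 ('c'): continues run of 'c', length=2
  Position 2 ('c'): continues run of 'c', length=3
  Position 3 ('a'): new char, reset run to 1
  Position 4 ('c'): new char, reset run to 1
  Position 5 ('a'): new char, reset run to 1
  Position 6 ('a'): continues run of 'a', length=2
  Position 7 ('b'): new char, reset run to 1
  Position 8 ('a'): new char, reset run to 1
  Position 9 ('b'): new char, reset run to 1
  Position 10 ('c'): new char, reset run to 1
Longest run: 'c' with length 3

3


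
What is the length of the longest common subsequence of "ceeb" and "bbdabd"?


LCS of "ceeb" and "bbdabd"
DP table:
           b    b    d    a    b    d
      0    0    0    0    0    0    0
  c   0    0    0    0    0    0    0
  e   0    0    0    0    0    0    0
  e   0    0    0    0    0    0    0
  b   0    1    1    1    1    1    1
LCS length = dp[4][6] = 1

1


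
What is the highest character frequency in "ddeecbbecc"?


Input: ddeecbbecc
Character counts:
  'b': 2
  'c': 3
  'd': 2
  'e': 3
Maximum frequency: 3

3


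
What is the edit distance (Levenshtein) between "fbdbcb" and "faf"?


Computing edit distance: "fbdbcb" -> "faf"
DP table:
           f    a    f
      0    1    2    3
  f   1    0    1    2
  b   2    1    1    2
  d   3    2    2    2
  b   4    3    3    3
  c   5    4    4    4
  b   6    5    5    5
Edit distance = dp[6][3] = 5

5


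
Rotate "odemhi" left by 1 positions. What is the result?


Input: "odemhi", rotate left by 1
First 1 characters: "o"
Remaining characters: "demhi"
Concatenate remaining + first: "demhi" + "o" = "demhio"

demhio


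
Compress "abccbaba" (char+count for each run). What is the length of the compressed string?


Input: abccbaba
Runs:
  'a' x 1 => "a1"
  'b' x 1 => "b1"
  'c' x 2 => "c2"
  'b' x 1 => "b1"
  'a' x 1 => "a1"
  'b' x 1 => "b1"
  'a' x 1 => "a1"
Compressed: "a1b1c2b1a1b1a1"
Compressed length: 14

14


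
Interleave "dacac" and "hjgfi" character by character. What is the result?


Interleaving "dacac" and "hjgfi":
  Position 0: 'd' from first, 'h' from second => "dh"
  Position 1: 'a' from first, 'j' from second => "aj"
  Position 2: 'c' from first, 'g' from second => "cg"
  Position 3: 'a' from first, 'f' from second => "af"
  Position 4: 'c' from first, 'i' from second => "ci"
Result: dhajcgafci

dhajcgafci


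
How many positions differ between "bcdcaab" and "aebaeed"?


Comparing "bcdcaab" and "aebaeed" position by position:
  Position 0: 'b' vs 'a' => DIFFER
  Position 1: 'c' vs 'e' => DIFFER
  Position 2: 'd' vs 'b' => DIFFER
  Position 3: 'c' vs 'a' => DIFFER
  Position 4: 'a' vs 'e' => DIFFER
  Position 5: 'a' vs 'e' => DIFFER
  Position 6: 'b' vs 'd' => DIFFER
Positions that differ: 7

7


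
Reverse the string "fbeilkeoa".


Input: fbeilkeoa
Reading characters right to left:
  Position 8: 'a'
  Position 7: 'o'
  Position 6: 'e'
  Position 5: 'k'
  Position 4: 'l'
  Position 3: 'i'
  Position 2: 'e'
  Position 1: 'b'
  Position 0: 'f'
Reversed: aoekliebf

aoekliebf


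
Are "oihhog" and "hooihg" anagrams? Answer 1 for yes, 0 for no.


Strings: "oihhog", "hooihg"
Sorted first:  ghhioo
Sorted second: ghhioo
Sorted forms match => anagrams

1


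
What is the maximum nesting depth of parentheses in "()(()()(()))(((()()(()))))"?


Input: "()(()()(()))(((()()(()))))"
Tracking depth:
  Position 0 '(': depth becomes 1
  Position 1 ')': depth becomes 0
  Position 2 '(': depth becomes 1
  Position 3 '(': depth becomes 2
  Position 4 ')': depth becomes 1
  Position 5 '(': depth becomes 2
  Position 6 ')': depth becomes 1
  Position 7 '(': depth becomes 2
  Position 8 '(': depth becomes 3
  Position 9 ')': depth becomes 2
  Position 10 ')': depth becomes 1
  Position 11 ')': depth becomes 0
  Position 12 '(': depth becomes 1
  Position 13 '(': depth becomes 2
  Position 14 '(': depth becomes 3
  Position 15 '(': depth becomes 4
  Position 16 ')': depth becomes 3
  Position 17 '(': depth becomes 4
  Position 18 ')': depth becomes 3
  Position 19 '(': depth becomes 4
  Position 20 '(': depth becomes 5
  Position 21 ')': depth becomes 4
  Position 22 ')': depth becomes 3
  Position 23 ')': depth becomes 2
  Position 24 ')': depth becomes 1
  Position 25 ')': depth becomes 0
Maximum depth reached: 5

5


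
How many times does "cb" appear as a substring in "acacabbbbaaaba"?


Searching for "cb" in "acacabbbbaaaba"
Scanning each position:
  Position 0: "ac" => no
  Position 1: "ca" => no
  Position 2: "ac" => no
  Position 3: "ca" => no
  Position 4: "ab" => no
  Position 5: "bb" => no
  Position 6: "bb" => no
  Position 7: "bb" => no
  Position 8: "ba" => no
  Position 9: "aa" => no
  Position 10: "aa" => no
  Position 11: "ab" => no
  Position 12: "ba" => no
Total occurrences: 0

0


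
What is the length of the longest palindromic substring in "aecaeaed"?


Input: "aecaeaed"
Checking substrings for palindromes:
  [3:6] "aea" (len 3) => palindrome
  [4:7] "eae" (len 3) => palindrome
Longest palindromic substring: "aea" with length 3

3


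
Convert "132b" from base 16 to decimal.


Input: "132b" in base 16
Positional expansion:
  Digit '1' (value 1) x 16^3 = 4096
  Digit '3' (value 3) x 16^2 = 768
  Digit '2' (value 2) x 16^1 = 32
  Digit 'b' (value 11) x 16^0 = 11
Sum = 4907

4907


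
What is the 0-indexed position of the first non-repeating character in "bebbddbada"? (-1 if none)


Input: bebbddbada
Character frequencies:
  'a': 2
  'b': 4
  'd': 3
  'e': 1
Scanning left to right for freq == 1:
  Position 0 ('b'): freq=4, skip
  Position 1 ('e'): unique! => answer = 1

1


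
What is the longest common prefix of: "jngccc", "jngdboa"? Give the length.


Words: jngccc, jngdboa
  Position 0: all 'j' => match
  Position 1: all 'n' => match
  Position 2: all 'g' => match
  Position 3: ('c', 'd') => mismatch, stop
LCP = "jng" (length 3)

3


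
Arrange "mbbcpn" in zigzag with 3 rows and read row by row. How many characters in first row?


Zigzag "mbbcpn" into 3 rows:
Placing characters:
  'm' => row 0
  'b' => row 1
  'b' => row 2
  'c' => row 1
  'p' => row 0
  'n' => row 1
Rows:
  Row 0: "mp"
  Row 1: "bcn"
  Row 2: "b"
First row length: 2

2


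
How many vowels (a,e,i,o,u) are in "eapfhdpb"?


Input: eapfhdpb
Checking each character:
  'e' at position 0: vowel (running total: 1)
  'a' at position 1: vowel (running total: 2)
  'p' at position 2: consonant
  'f' at position 3: consonant
  'h' at position 4: consonant
  'd' at position 5: consonant
  'p' at position 6: consonant
  'b' at position 7: consonant
Total vowels: 2

2


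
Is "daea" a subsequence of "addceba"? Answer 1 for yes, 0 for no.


Check if "daea" is a subsequence of "addceba"
Greedy scan:
  Position 0 ('a'): no match needed
  Position 1 ('d'): matches sub[0] = 'd'
  Position 2 ('d'): no match needed
  Position 3 ('c'): no match needed
  Position 4 ('e'): no match needed
  Position 5 ('b'): no match needed
  Position 6 ('a'): matches sub[1] = 'a'
Only matched 2/4 characters => not a subsequence

0


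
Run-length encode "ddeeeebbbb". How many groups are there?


Input: ddeeeebbbb
Scanning for consecutive runs:
  Group 1: 'd' x 2 (positions 0-1)
  Group 2: 'e' x 4 (positions 2-5)
  Group 3: 'b' x 4 (positions 6-9)
Total groups: 3

3


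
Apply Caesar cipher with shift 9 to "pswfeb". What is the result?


Caesar cipher: shift "pswfeb" by 9
  'p' (pos 15) + 9 = pos 24 = 'y'
  's' (pos 18) + 9 = pos 1 = 'b'
  'w' (pos 22) + 9 = pos 5 = 'f'
  'f' (pos 5) + 9 = pos 14 = 'o'
  'e' (pos 4) + 9 = pos 13 = 'n'
  'b' (pos 1) + 9 = pos 10 = 'k'
Result: ybfonk

ybfonk


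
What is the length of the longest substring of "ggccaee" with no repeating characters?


Input: "ggccaee"
Sliding window (track last position of each char):
  Position 0 ('g'): window [0,0] length 1 -- new best
  Position 1 ('g'): repeat (last at 0), move window start to 1
  Position 1 ('g'): window [1,1] length 1
  Position 2 ('c'): window [1,2] length 2 -- new best
  Position 3 ('c'): repeat (last at 2), move window start to 3
  Position 3 ('c'): window [3,3] length 1
  Position 4 ('a'): window [3,4] length 2
  Position 5 ('e'): window [3,5] length 3 -- new best
  Position 6 ('e'): repeat (last at 5), move window start to 6
  Position 6 ('e'): window [6,6] length 1
Longest substring with no repeats: "cae" with length 3

3
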